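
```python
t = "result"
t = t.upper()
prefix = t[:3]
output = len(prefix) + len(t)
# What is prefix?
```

Answer: 'RES'

Derivation:
Trace (tracking prefix):
t = 'result'  # -> t = 'result'
t = t.upper()  # -> t = 'RESULT'
prefix = t[:3]  # -> prefix = 'RES'
output = len(prefix) + len(t)  # -> output = 9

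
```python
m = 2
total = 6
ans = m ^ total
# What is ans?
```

Trace (tracking ans):
m = 2  # -> m = 2
total = 6  # -> total = 6
ans = m ^ total  # -> ans = 4

Answer: 4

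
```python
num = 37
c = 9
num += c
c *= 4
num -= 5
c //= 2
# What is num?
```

Trace (tracking num):
num = 37  # -> num = 37
c = 9  # -> c = 9
num += c  # -> num = 46
c *= 4  # -> c = 36
num -= 5  # -> num = 41
c //= 2  # -> c = 18

Answer: 41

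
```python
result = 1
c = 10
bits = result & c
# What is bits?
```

Answer: 0

Derivation:
Trace (tracking bits):
result = 1  # -> result = 1
c = 10  # -> c = 10
bits = result & c  # -> bits = 0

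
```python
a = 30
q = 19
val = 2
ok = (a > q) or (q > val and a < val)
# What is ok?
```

Trace (tracking ok):
a = 30  # -> a = 30
q = 19  # -> q = 19
val = 2  # -> val = 2
ok = a > q or (q > val and a < val)  # -> ok = True

Answer: True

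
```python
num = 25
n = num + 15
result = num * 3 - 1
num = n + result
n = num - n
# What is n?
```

Answer: 74

Derivation:
Trace (tracking n):
num = 25  # -> num = 25
n = num + 15  # -> n = 40
result = num * 3 - 1  # -> result = 74
num = n + result  # -> num = 114
n = num - n  # -> n = 74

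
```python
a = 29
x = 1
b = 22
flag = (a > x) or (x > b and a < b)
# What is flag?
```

Answer: True

Derivation:
Trace (tracking flag):
a = 29  # -> a = 29
x = 1  # -> x = 1
b = 22  # -> b = 22
flag = a > x or (x > b and a < b)  # -> flag = True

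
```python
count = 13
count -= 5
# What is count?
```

Trace (tracking count):
count = 13  # -> count = 13
count -= 5  # -> count = 8

Answer: 8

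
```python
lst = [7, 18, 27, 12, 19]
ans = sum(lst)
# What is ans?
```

Trace (tracking ans):
lst = [7, 18, 27, 12, 19]  # -> lst = [7, 18, 27, 12, 19]
ans = sum(lst)  # -> ans = 83

Answer: 83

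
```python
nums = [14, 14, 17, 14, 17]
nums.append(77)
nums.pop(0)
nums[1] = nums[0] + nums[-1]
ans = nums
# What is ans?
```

Trace (tracking ans):
nums = [14, 14, 17, 14, 17]  # -> nums = [14, 14, 17, 14, 17]
nums.append(77)  # -> nums = [14, 14, 17, 14, 17, 77]
nums.pop(0)  # -> nums = [14, 17, 14, 17, 77]
nums[1] = nums[0] + nums[-1]  # -> nums = [14, 91, 14, 17, 77]
ans = nums  # -> ans = [14, 91, 14, 17, 77]

Answer: [14, 91, 14, 17, 77]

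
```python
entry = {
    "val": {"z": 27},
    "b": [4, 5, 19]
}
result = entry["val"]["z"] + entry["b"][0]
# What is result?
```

Answer: 31

Derivation:
Trace (tracking result):
entry = {'val': {'z': 27}, 'b': [4, 5, 19]}  # -> entry = {'val': {'z': 27}, 'b': [4, 5, 19]}
result = entry['val']['z'] + entry['b'][0]  # -> result = 31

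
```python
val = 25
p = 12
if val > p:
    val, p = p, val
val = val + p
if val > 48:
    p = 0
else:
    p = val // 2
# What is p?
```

Trace (tracking p):
val = 25  # -> val = 25
p = 12  # -> p = 12
if val > p:  # condition is True
    val, p = (p, val)  # -> val = 12, p = 25
val = val + p  # -> val = 37
if val > 48:  # condition is False
else:
    p = val // 2  # -> p = 18

Answer: 18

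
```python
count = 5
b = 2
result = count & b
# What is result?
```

Trace (tracking result):
count = 5  # -> count = 5
b = 2  # -> b = 2
result = count & b  # -> result = 0

Answer: 0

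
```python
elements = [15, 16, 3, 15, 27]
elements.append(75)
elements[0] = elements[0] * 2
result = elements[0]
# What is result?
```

Trace (tracking result):
elements = [15, 16, 3, 15, 27]  # -> elements = [15, 16, 3, 15, 27]
elements.append(75)  # -> elements = [15, 16, 3, 15, 27, 75]
elements[0] = elements[0] * 2  # -> elements = [30, 16, 3, 15, 27, 75]
result = elements[0]  # -> result = 30

Answer: 30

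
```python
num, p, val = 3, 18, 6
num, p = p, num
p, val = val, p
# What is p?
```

Trace (tracking p):
num, p, val = (3, 18, 6)  # -> num = 3, p = 18, val = 6
num, p = (p, num)  # -> num = 18, p = 3
p, val = (val, p)  # -> p = 6, val = 3

Answer: 6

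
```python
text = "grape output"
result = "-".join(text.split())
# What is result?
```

Trace (tracking result):
text = 'grape output'  # -> text = 'grape output'
result = '-'.join(text.split())  # -> result = 'grape-output'

Answer: 'grape-output'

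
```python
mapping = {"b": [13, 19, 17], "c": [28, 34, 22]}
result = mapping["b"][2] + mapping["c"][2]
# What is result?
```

Answer: 39

Derivation:
Trace (tracking result):
mapping = {'b': [13, 19, 17], 'c': [28, 34, 22]}  # -> mapping = {'b': [13, 19, 17], 'c': [28, 34, 22]}
result = mapping['b'][2] + mapping['c'][2]  # -> result = 39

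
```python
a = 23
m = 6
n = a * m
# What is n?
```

Trace (tracking n):
a = 23  # -> a = 23
m = 6  # -> m = 6
n = a * m  # -> n = 138

Answer: 138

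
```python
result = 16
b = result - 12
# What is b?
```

Trace (tracking b):
result = 16  # -> result = 16
b = result - 12  # -> b = 4

Answer: 4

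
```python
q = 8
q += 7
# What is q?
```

Answer: 15

Derivation:
Trace (tracking q):
q = 8  # -> q = 8
q += 7  # -> q = 15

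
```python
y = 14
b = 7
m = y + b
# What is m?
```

Answer: 21

Derivation:
Trace (tracking m):
y = 14  # -> y = 14
b = 7  # -> b = 7
m = y + b  # -> m = 21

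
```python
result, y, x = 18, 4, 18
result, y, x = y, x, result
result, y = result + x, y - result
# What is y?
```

Trace (tracking y):
result, y, x = (18, 4, 18)  # -> result = 18, y = 4, x = 18
result, y, x = (y, x, result)  # -> result = 4, y = 18, x = 18
result, y = (result + x, y - result)  # -> result = 22, y = 14

Answer: 14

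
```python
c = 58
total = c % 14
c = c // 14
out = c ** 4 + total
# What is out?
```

Trace (tracking out):
c = 58  # -> c = 58
total = c % 14  # -> total = 2
c = c // 14  # -> c = 4
out = c ** 4 + total  # -> out = 258

Answer: 258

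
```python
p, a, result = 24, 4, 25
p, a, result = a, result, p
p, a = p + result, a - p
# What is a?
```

Answer: 21

Derivation:
Trace (tracking a):
p, a, result = (24, 4, 25)  # -> p = 24, a = 4, result = 25
p, a, result = (a, result, p)  # -> p = 4, a = 25, result = 24
p, a = (p + result, a - p)  # -> p = 28, a = 21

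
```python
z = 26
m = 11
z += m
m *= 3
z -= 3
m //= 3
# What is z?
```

Trace (tracking z):
z = 26  # -> z = 26
m = 11  # -> m = 11
z += m  # -> z = 37
m *= 3  # -> m = 33
z -= 3  # -> z = 34
m //= 3  # -> m = 11

Answer: 34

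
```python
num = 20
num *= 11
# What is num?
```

Answer: 220

Derivation:
Trace (tracking num):
num = 20  # -> num = 20
num *= 11  # -> num = 220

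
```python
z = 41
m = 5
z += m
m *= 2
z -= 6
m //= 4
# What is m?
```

Trace (tracking m):
z = 41  # -> z = 41
m = 5  # -> m = 5
z += m  # -> z = 46
m *= 2  # -> m = 10
z -= 6  # -> z = 40
m //= 4  # -> m = 2

Answer: 2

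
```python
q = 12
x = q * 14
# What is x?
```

Answer: 168

Derivation:
Trace (tracking x):
q = 12  # -> q = 12
x = q * 14  # -> x = 168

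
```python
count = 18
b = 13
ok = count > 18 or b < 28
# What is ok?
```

Answer: True

Derivation:
Trace (tracking ok):
count = 18  # -> count = 18
b = 13  # -> b = 13
ok = count > 18 or b < 28  # -> ok = True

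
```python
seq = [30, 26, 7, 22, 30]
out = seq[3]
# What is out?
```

Trace (tracking out):
seq = [30, 26, 7, 22, 30]  # -> seq = [30, 26, 7, 22, 30]
out = seq[3]  # -> out = 22

Answer: 22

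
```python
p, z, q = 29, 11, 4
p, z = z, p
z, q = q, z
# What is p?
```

Trace (tracking p):
p, z, q = (29, 11, 4)  # -> p = 29, z = 11, q = 4
p, z = (z, p)  # -> p = 11, z = 29
z, q = (q, z)  # -> z = 4, q = 29

Answer: 11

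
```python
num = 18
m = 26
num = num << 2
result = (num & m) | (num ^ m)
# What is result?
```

Trace (tracking result):
num = 18  # -> num = 18
m = 26  # -> m = 26
num = num << 2  # -> num = 72
result = num & m | num ^ m  # -> result = 90

Answer: 90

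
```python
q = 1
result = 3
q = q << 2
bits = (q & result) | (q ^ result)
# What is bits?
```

Trace (tracking bits):
q = 1  # -> q = 1
result = 3  # -> result = 3
q = q << 2  # -> q = 4
bits = q & result | q ^ result  # -> bits = 7

Answer: 7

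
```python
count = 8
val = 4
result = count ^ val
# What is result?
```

Answer: 12

Derivation:
Trace (tracking result):
count = 8  # -> count = 8
val = 4  # -> val = 4
result = count ^ val  # -> result = 12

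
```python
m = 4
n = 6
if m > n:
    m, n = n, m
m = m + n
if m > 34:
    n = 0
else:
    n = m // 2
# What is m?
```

Answer: 10

Derivation:
Trace (tracking m):
m = 4  # -> m = 4
n = 6  # -> n = 6
if m > n:  # condition is False
m = m + n  # -> m = 10
if m > 34:  # condition is False
else:
    n = m // 2  # -> n = 5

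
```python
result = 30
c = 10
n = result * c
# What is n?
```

Trace (tracking n):
result = 30  # -> result = 30
c = 10  # -> c = 10
n = result * c  # -> n = 300

Answer: 300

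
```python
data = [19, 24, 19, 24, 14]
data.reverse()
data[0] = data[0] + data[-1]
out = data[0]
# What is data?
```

Answer: [33, 24, 19, 24, 19]

Derivation:
Trace (tracking data):
data = [19, 24, 19, 24, 14]  # -> data = [19, 24, 19, 24, 14]
data.reverse()  # -> data = [14, 24, 19, 24, 19]
data[0] = data[0] + data[-1]  # -> data = [33, 24, 19, 24, 19]
out = data[0]  # -> out = 33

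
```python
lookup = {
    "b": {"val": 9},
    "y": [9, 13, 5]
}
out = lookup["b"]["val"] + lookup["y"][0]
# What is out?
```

Trace (tracking out):
lookup = {'b': {'val': 9}, 'y': [9, 13, 5]}  # -> lookup = {'b': {'val': 9}, 'y': [9, 13, 5]}
out = lookup['b']['val'] + lookup['y'][0]  # -> out = 18

Answer: 18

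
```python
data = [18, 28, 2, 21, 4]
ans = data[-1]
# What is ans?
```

Trace (tracking ans):
data = [18, 28, 2, 21, 4]  # -> data = [18, 28, 2, 21, 4]
ans = data[-1]  # -> ans = 4

Answer: 4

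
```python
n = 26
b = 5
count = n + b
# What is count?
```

Answer: 31

Derivation:
Trace (tracking count):
n = 26  # -> n = 26
b = 5  # -> b = 5
count = n + b  # -> count = 31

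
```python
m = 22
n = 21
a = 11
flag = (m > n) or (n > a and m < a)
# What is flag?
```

Trace (tracking flag):
m = 22  # -> m = 22
n = 21  # -> n = 21
a = 11  # -> a = 11
flag = m > n or (n > a and m < a)  # -> flag = True

Answer: True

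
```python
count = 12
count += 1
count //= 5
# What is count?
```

Answer: 2

Derivation:
Trace (tracking count):
count = 12  # -> count = 12
count += 1  # -> count = 13
count //= 5  # -> count = 2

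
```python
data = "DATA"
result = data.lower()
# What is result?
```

Answer: 'data'

Derivation:
Trace (tracking result):
data = 'DATA'  # -> data = 'DATA'
result = data.lower()  # -> result = 'data'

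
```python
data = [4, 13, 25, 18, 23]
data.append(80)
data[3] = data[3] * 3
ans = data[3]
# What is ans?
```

Trace (tracking ans):
data = [4, 13, 25, 18, 23]  # -> data = [4, 13, 25, 18, 23]
data.append(80)  # -> data = [4, 13, 25, 18, 23, 80]
data[3] = data[3] * 3  # -> data = [4, 13, 25, 54, 23, 80]
ans = data[3]  # -> ans = 54

Answer: 54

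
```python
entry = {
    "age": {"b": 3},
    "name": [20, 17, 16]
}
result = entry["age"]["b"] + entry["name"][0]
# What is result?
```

Trace (tracking result):
entry = {'age': {'b': 3}, 'name': [20, 17, 16]}  # -> entry = {'age': {'b': 3}, 'name': [20, 17, 16]}
result = entry['age']['b'] + entry['name'][0]  # -> result = 23

Answer: 23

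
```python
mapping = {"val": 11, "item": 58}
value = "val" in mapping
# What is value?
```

Answer: True

Derivation:
Trace (tracking value):
mapping = {'val': 11, 'item': 58}  # -> mapping = {'val': 11, 'item': 58}
value = 'val' in mapping  # -> value = True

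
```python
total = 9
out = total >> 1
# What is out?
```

Trace (tracking out):
total = 9  # -> total = 9
out = total >> 1  # -> out = 4

Answer: 4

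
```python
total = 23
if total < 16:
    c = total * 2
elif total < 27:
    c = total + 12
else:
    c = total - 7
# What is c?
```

Trace (tracking c):
total = 23  # -> total = 23
if total < 16:  # condition is False
elif total < 27:  # condition is True
    c = total + 12  # -> c = 35

Answer: 35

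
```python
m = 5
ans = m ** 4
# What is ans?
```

Answer: 625

Derivation:
Trace (tracking ans):
m = 5  # -> m = 5
ans = m ** 4  # -> ans = 625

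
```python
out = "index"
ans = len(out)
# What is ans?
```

Trace (tracking ans):
out = 'index'  # -> out = 'index'
ans = len(out)  # -> ans = 5

Answer: 5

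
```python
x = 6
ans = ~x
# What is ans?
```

Answer: -7

Derivation:
Trace (tracking ans):
x = 6  # -> x = 6
ans = ~x  # -> ans = -7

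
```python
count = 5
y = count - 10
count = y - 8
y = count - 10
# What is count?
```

Trace (tracking count):
count = 5  # -> count = 5
y = count - 10  # -> y = -5
count = y - 8  # -> count = -13
y = count - 10  # -> y = -23

Answer: -13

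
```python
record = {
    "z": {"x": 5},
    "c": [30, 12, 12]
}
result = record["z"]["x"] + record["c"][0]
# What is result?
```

Trace (tracking result):
record = {'z': {'x': 5}, 'c': [30, 12, 12]}  # -> record = {'z': {'x': 5}, 'c': [30, 12, 12]}
result = record['z']['x'] + record['c'][0]  # -> result = 35

Answer: 35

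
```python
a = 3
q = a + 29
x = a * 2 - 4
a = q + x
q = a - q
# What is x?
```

Answer: 2

Derivation:
Trace (tracking x):
a = 3  # -> a = 3
q = a + 29  # -> q = 32
x = a * 2 - 4  # -> x = 2
a = q + x  # -> a = 34
q = a - q  # -> q = 2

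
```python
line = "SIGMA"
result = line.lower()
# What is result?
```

Trace (tracking result):
line = 'SIGMA'  # -> line = 'SIGMA'
result = line.lower()  # -> result = 'sigma'

Answer: 'sigma'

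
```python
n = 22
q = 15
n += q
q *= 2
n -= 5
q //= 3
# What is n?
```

Trace (tracking n):
n = 22  # -> n = 22
q = 15  # -> q = 15
n += q  # -> n = 37
q *= 2  # -> q = 30
n -= 5  # -> n = 32
q //= 3  # -> q = 10

Answer: 32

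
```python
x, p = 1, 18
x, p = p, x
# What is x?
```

Trace (tracking x):
x, p = (1, 18)  # -> x = 1, p = 18
x, p = (p, x)  # -> x = 18, p = 1

Answer: 18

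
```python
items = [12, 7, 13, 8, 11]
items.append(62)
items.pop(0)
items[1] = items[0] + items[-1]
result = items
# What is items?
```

Answer: [7, 69, 8, 11, 62]

Derivation:
Trace (tracking items):
items = [12, 7, 13, 8, 11]  # -> items = [12, 7, 13, 8, 11]
items.append(62)  # -> items = [12, 7, 13, 8, 11, 62]
items.pop(0)  # -> items = [7, 13, 8, 11, 62]
items[1] = items[0] + items[-1]  # -> items = [7, 69, 8, 11, 62]
result = items  # -> result = [7, 69, 8, 11, 62]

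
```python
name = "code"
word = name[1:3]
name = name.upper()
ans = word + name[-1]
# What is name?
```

Trace (tracking name):
name = 'code'  # -> name = 'code'
word = name[1:3]  # -> word = 'od'
name = name.upper()  # -> name = 'CODE'
ans = word + name[-1]  # -> ans = 'odE'

Answer: 'CODE'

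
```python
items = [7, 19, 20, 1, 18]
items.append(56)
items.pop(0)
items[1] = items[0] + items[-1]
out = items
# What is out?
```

Trace (tracking out):
items = [7, 19, 20, 1, 18]  # -> items = [7, 19, 20, 1, 18]
items.append(56)  # -> items = [7, 19, 20, 1, 18, 56]
items.pop(0)  # -> items = [19, 20, 1, 18, 56]
items[1] = items[0] + items[-1]  # -> items = [19, 75, 1, 18, 56]
out = items  # -> out = [19, 75, 1, 18, 56]

Answer: [19, 75, 1, 18, 56]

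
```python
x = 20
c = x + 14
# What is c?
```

Answer: 34

Derivation:
Trace (tracking c):
x = 20  # -> x = 20
c = x + 14  # -> c = 34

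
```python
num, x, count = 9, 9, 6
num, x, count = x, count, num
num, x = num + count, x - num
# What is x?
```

Answer: -3

Derivation:
Trace (tracking x):
num, x, count = (9, 9, 6)  # -> num = 9, x = 9, count = 6
num, x, count = (x, count, num)  # -> num = 9, x = 6, count = 9
num, x = (num + count, x - num)  # -> num = 18, x = -3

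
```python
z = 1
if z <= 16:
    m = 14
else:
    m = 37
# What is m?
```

Answer: 14

Derivation:
Trace (tracking m):
z = 1  # -> z = 1
if z <= 16:  # condition is True
    m = 14  # -> m = 14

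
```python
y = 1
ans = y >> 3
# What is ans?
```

Trace (tracking ans):
y = 1  # -> y = 1
ans = y >> 3  # -> ans = 0

Answer: 0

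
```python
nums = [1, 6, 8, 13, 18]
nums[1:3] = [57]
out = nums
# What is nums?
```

Answer: [1, 57, 13, 18]

Derivation:
Trace (tracking nums):
nums = [1, 6, 8, 13, 18]  # -> nums = [1, 6, 8, 13, 18]
nums[1:3] = [57]  # -> nums = [1, 57, 13, 18]
out = nums  # -> out = [1, 57, 13, 18]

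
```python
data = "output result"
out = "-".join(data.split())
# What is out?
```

Trace (tracking out):
data = 'output result'  # -> data = 'output result'
out = '-'.join(data.split())  # -> out = 'output-result'

Answer: 'output-result'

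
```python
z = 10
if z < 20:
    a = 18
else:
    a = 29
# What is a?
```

Answer: 18

Derivation:
Trace (tracking a):
z = 10  # -> z = 10
if z < 20:  # condition is True
    a = 18  # -> a = 18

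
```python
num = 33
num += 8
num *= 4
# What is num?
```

Trace (tracking num):
num = 33  # -> num = 33
num += 8  # -> num = 41
num *= 4  # -> num = 164

Answer: 164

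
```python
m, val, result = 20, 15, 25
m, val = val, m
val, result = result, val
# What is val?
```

Answer: 25

Derivation:
Trace (tracking val):
m, val, result = (20, 15, 25)  # -> m = 20, val = 15, result = 25
m, val = (val, m)  # -> m = 15, val = 20
val, result = (result, val)  # -> val = 25, result = 20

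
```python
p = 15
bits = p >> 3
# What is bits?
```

Answer: 1

Derivation:
Trace (tracking bits):
p = 15  # -> p = 15
bits = p >> 3  # -> bits = 1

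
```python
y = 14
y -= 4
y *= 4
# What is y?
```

Answer: 40

Derivation:
Trace (tracking y):
y = 14  # -> y = 14
y -= 4  # -> y = 10
y *= 4  # -> y = 40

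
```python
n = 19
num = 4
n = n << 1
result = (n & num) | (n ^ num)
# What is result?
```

Trace (tracking result):
n = 19  # -> n = 19
num = 4  # -> num = 4
n = n << 1  # -> n = 38
result = n & num | n ^ num  # -> result = 38

Answer: 38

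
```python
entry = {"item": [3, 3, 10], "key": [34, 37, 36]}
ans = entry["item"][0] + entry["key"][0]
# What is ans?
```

Answer: 37

Derivation:
Trace (tracking ans):
entry = {'item': [3, 3, 10], 'key': [34, 37, 36]}  # -> entry = {'item': [3, 3, 10], 'key': [34, 37, 36]}
ans = entry['item'][0] + entry['key'][0]  # -> ans = 37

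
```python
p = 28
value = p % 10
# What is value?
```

Trace (tracking value):
p = 28  # -> p = 28
value = p % 10  # -> value = 8

Answer: 8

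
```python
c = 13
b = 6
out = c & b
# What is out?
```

Trace (tracking out):
c = 13  # -> c = 13
b = 6  # -> b = 6
out = c & b  # -> out = 4

Answer: 4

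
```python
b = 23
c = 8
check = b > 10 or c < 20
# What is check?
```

Answer: True

Derivation:
Trace (tracking check):
b = 23  # -> b = 23
c = 8  # -> c = 8
check = b > 10 or c < 20  # -> check = True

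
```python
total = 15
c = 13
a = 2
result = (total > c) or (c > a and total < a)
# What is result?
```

Answer: True

Derivation:
Trace (tracking result):
total = 15  # -> total = 15
c = 13  # -> c = 13
a = 2  # -> a = 2
result = total > c or (c > a and total < a)  # -> result = True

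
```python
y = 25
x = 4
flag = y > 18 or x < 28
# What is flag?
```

Trace (tracking flag):
y = 25  # -> y = 25
x = 4  # -> x = 4
flag = y > 18 or x < 28  # -> flag = True

Answer: True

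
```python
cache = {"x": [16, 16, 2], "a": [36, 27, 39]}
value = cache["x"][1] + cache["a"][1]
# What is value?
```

Answer: 43

Derivation:
Trace (tracking value):
cache = {'x': [16, 16, 2], 'a': [36, 27, 39]}  # -> cache = {'x': [16, 16, 2], 'a': [36, 27, 39]}
value = cache['x'][1] + cache['a'][1]  # -> value = 43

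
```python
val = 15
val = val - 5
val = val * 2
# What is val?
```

Trace (tracking val):
val = 15  # -> val = 15
val = val - 5  # -> val = 10
val = val * 2  # -> val = 20

Answer: 20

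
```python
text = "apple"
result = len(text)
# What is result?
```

Answer: 5

Derivation:
Trace (tracking result):
text = 'apple'  # -> text = 'apple'
result = len(text)  # -> result = 5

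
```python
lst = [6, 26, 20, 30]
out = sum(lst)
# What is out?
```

Answer: 82

Derivation:
Trace (tracking out):
lst = [6, 26, 20, 30]  # -> lst = [6, 26, 20, 30]
out = sum(lst)  # -> out = 82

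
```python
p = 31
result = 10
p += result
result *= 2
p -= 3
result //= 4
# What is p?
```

Answer: 38

Derivation:
Trace (tracking p):
p = 31  # -> p = 31
result = 10  # -> result = 10
p += result  # -> p = 41
result *= 2  # -> result = 20
p -= 3  # -> p = 38
result //= 4  # -> result = 5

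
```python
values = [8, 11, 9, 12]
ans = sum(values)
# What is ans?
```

Trace (tracking ans):
values = [8, 11, 9, 12]  # -> values = [8, 11, 9, 12]
ans = sum(values)  # -> ans = 40

Answer: 40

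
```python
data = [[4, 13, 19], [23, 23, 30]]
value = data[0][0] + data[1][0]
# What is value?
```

Answer: 27

Derivation:
Trace (tracking value):
data = [[4, 13, 19], [23, 23, 30]]  # -> data = [[4, 13, 19], [23, 23, 30]]
value = data[0][0] + data[1][0]  # -> value = 27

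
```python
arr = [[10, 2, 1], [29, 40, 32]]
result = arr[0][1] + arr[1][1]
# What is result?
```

Trace (tracking result):
arr = [[10, 2, 1], [29, 40, 32]]  # -> arr = [[10, 2, 1], [29, 40, 32]]
result = arr[0][1] + arr[1][1]  # -> result = 42

Answer: 42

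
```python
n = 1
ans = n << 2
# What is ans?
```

Answer: 4

Derivation:
Trace (tracking ans):
n = 1  # -> n = 1
ans = n << 2  # -> ans = 4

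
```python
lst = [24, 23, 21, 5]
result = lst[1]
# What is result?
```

Answer: 23

Derivation:
Trace (tracking result):
lst = [24, 23, 21, 5]  # -> lst = [24, 23, 21, 5]
result = lst[1]  # -> result = 23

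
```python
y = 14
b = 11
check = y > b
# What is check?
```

Trace (tracking check):
y = 14  # -> y = 14
b = 11  # -> b = 11
check = y > b  # -> check = True

Answer: True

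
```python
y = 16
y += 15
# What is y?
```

Answer: 31

Derivation:
Trace (tracking y):
y = 16  # -> y = 16
y += 15  # -> y = 31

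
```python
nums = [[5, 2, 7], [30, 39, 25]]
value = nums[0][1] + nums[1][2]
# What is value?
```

Answer: 27

Derivation:
Trace (tracking value):
nums = [[5, 2, 7], [30, 39, 25]]  # -> nums = [[5, 2, 7], [30, 39, 25]]
value = nums[0][1] + nums[1][2]  # -> value = 27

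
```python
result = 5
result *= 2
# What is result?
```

Answer: 10

Derivation:
Trace (tracking result):
result = 5  # -> result = 5
result *= 2  # -> result = 10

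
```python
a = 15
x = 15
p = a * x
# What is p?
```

Trace (tracking p):
a = 15  # -> a = 15
x = 15  # -> x = 15
p = a * x  # -> p = 225

Answer: 225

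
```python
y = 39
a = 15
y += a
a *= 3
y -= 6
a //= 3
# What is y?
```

Trace (tracking y):
y = 39  # -> y = 39
a = 15  # -> a = 15
y += a  # -> y = 54
a *= 3  # -> a = 45
y -= 6  # -> y = 48
a //= 3  # -> a = 15

Answer: 48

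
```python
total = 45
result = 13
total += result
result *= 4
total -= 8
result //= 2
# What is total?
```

Answer: 50

Derivation:
Trace (tracking total):
total = 45  # -> total = 45
result = 13  # -> result = 13
total += result  # -> total = 58
result *= 4  # -> result = 52
total -= 8  # -> total = 50
result //= 2  # -> result = 26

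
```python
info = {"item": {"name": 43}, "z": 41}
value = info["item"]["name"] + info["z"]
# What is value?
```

Answer: 84

Derivation:
Trace (tracking value):
info = {'item': {'name': 43}, 'z': 41}  # -> info = {'item': {'name': 43}, 'z': 41}
value = info['item']['name'] + info['z']  # -> value = 84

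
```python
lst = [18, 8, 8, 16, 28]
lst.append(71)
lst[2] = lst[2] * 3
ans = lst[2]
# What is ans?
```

Trace (tracking ans):
lst = [18, 8, 8, 16, 28]  # -> lst = [18, 8, 8, 16, 28]
lst.append(71)  # -> lst = [18, 8, 8, 16, 28, 71]
lst[2] = lst[2] * 3  # -> lst = [18, 8, 24, 16, 28, 71]
ans = lst[2]  # -> ans = 24

Answer: 24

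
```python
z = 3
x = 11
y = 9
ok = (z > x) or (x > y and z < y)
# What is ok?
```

Answer: True

Derivation:
Trace (tracking ok):
z = 3  # -> z = 3
x = 11  # -> x = 11
y = 9  # -> y = 9
ok = z > x or (x > y and z < y)  # -> ok = True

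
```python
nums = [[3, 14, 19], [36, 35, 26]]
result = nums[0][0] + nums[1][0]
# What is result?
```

Answer: 39

Derivation:
Trace (tracking result):
nums = [[3, 14, 19], [36, 35, 26]]  # -> nums = [[3, 14, 19], [36, 35, 26]]
result = nums[0][0] + nums[1][0]  # -> result = 39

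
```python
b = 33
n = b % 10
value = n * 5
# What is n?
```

Answer: 3

Derivation:
Trace (tracking n):
b = 33  # -> b = 33
n = b % 10  # -> n = 3
value = n * 5  # -> value = 15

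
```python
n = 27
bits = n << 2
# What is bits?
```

Trace (tracking bits):
n = 27  # -> n = 27
bits = n << 2  # -> bits = 108

Answer: 108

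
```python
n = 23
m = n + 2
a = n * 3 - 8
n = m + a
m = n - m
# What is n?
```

Answer: 86

Derivation:
Trace (tracking n):
n = 23  # -> n = 23
m = n + 2  # -> m = 25
a = n * 3 - 8  # -> a = 61
n = m + a  # -> n = 86
m = n - m  # -> m = 61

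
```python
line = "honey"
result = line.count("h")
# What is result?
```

Trace (tracking result):
line = 'honey'  # -> line = 'honey'
result = line.count('h')  # -> result = 1

Answer: 1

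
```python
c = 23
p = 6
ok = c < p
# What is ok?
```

Answer: False

Derivation:
Trace (tracking ok):
c = 23  # -> c = 23
p = 6  # -> p = 6
ok = c < p  # -> ok = False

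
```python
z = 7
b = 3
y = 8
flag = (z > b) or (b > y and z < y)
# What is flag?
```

Trace (tracking flag):
z = 7  # -> z = 7
b = 3  # -> b = 3
y = 8  # -> y = 8
flag = z > b or (b > y and z < y)  # -> flag = True

Answer: True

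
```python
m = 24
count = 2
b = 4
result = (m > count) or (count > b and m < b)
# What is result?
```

Answer: True

Derivation:
Trace (tracking result):
m = 24  # -> m = 24
count = 2  # -> count = 2
b = 4  # -> b = 4
result = m > count or (count > b and m < b)  # -> result = True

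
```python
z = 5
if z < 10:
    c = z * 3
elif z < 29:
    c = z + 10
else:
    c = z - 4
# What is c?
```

Trace (tracking c):
z = 5  # -> z = 5
if z < 10:  # condition is True
    c = z * 3  # -> c = 15

Answer: 15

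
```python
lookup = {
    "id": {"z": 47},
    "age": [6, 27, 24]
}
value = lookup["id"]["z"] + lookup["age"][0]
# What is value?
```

Answer: 53

Derivation:
Trace (tracking value):
lookup = {'id': {'z': 47}, 'age': [6, 27, 24]}  # -> lookup = {'id': {'z': 47}, 'age': [6, 27, 24]}
value = lookup['id']['z'] + lookup['age'][0]  # -> value = 53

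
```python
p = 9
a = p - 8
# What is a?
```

Trace (tracking a):
p = 9  # -> p = 9
a = p - 8  # -> a = 1

Answer: 1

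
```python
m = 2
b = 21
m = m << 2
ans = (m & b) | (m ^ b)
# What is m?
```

Trace (tracking m):
m = 2  # -> m = 2
b = 21  # -> b = 21
m = m << 2  # -> m = 8
ans = m & b | m ^ b  # -> ans = 29

Answer: 8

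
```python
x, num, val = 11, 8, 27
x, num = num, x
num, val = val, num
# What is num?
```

Answer: 27

Derivation:
Trace (tracking num):
x, num, val = (11, 8, 27)  # -> x = 11, num = 8, val = 27
x, num = (num, x)  # -> x = 8, num = 11
num, val = (val, num)  # -> num = 27, val = 11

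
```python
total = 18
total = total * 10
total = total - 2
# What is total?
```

Answer: 178

Derivation:
Trace (tracking total):
total = 18  # -> total = 18
total = total * 10  # -> total = 180
total = total - 2  # -> total = 178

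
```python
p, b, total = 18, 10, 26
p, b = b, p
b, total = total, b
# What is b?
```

Answer: 26

Derivation:
Trace (tracking b):
p, b, total = (18, 10, 26)  # -> p = 18, b = 10, total = 26
p, b = (b, p)  # -> p = 10, b = 18
b, total = (total, b)  # -> b = 26, total = 18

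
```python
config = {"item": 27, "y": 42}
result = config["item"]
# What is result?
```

Answer: 27

Derivation:
Trace (tracking result):
config = {'item': 27, 'y': 42}  # -> config = {'item': 27, 'y': 42}
result = config['item']  # -> result = 27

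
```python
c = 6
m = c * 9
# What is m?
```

Trace (tracking m):
c = 6  # -> c = 6
m = c * 9  # -> m = 54

Answer: 54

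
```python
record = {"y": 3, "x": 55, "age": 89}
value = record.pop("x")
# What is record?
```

Answer: {'y': 3, 'age': 89}

Derivation:
Trace (tracking record):
record = {'y': 3, 'x': 55, 'age': 89}  # -> record = {'y': 3, 'x': 55, 'age': 89}
value = record.pop('x')  # -> value = 55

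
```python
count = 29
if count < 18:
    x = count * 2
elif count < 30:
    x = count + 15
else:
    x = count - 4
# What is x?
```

Answer: 44

Derivation:
Trace (tracking x):
count = 29  # -> count = 29
if count < 18:  # condition is False
elif count < 30:  # condition is True
    x = count + 15  # -> x = 44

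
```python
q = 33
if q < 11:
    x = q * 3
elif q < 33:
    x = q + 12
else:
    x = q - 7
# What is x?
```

Answer: 26

Derivation:
Trace (tracking x):
q = 33  # -> q = 33
if q < 11:  # condition is False
elif q < 33:  # condition is False
else:
    x = q - 7  # -> x = 26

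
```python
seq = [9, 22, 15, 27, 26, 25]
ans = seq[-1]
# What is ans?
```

Trace (tracking ans):
seq = [9, 22, 15, 27, 26, 25]  # -> seq = [9, 22, 15, 27, 26, 25]
ans = seq[-1]  # -> ans = 25

Answer: 25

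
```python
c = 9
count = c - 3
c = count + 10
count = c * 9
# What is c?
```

Answer: 16

Derivation:
Trace (tracking c):
c = 9  # -> c = 9
count = c - 3  # -> count = 6
c = count + 10  # -> c = 16
count = c * 9  # -> count = 144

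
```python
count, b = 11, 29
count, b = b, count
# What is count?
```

Answer: 29

Derivation:
Trace (tracking count):
count, b = (11, 29)  # -> count = 11, b = 29
count, b = (b, count)  # -> count = 29, b = 11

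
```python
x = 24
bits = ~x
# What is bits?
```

Trace (tracking bits):
x = 24  # -> x = 24
bits = ~x  # -> bits = -25

Answer: -25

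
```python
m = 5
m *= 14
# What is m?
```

Answer: 70

Derivation:
Trace (tracking m):
m = 5  # -> m = 5
m *= 14  # -> m = 70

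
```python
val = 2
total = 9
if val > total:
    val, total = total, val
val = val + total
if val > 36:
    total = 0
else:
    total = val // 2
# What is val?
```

Trace (tracking val):
val = 2  # -> val = 2
total = 9  # -> total = 9
if val > total:  # condition is False
val = val + total  # -> val = 11
if val > 36:  # condition is False
else:
    total = val // 2  # -> total = 5

Answer: 11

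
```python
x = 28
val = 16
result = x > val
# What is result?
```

Answer: True

Derivation:
Trace (tracking result):
x = 28  # -> x = 28
val = 16  # -> val = 16
result = x > val  # -> result = True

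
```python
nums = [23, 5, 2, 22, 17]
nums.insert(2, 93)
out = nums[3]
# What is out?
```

Trace (tracking out):
nums = [23, 5, 2, 22, 17]  # -> nums = [23, 5, 2, 22, 17]
nums.insert(2, 93)  # -> nums = [23, 5, 93, 2, 22, 17]
out = nums[3]  # -> out = 2

Answer: 2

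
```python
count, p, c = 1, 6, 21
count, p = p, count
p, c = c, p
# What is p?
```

Answer: 21

Derivation:
Trace (tracking p):
count, p, c = (1, 6, 21)  # -> count = 1, p = 6, c = 21
count, p = (p, count)  # -> count = 6, p = 1
p, c = (c, p)  # -> p = 21, c = 1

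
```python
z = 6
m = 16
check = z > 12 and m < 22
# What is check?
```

Answer: False

Derivation:
Trace (tracking check):
z = 6  # -> z = 6
m = 16  # -> m = 16
check = z > 12 and m < 22  # -> check = False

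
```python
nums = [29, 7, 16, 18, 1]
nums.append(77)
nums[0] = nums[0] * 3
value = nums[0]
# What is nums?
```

Trace (tracking nums):
nums = [29, 7, 16, 18, 1]  # -> nums = [29, 7, 16, 18, 1]
nums.append(77)  # -> nums = [29, 7, 16, 18, 1, 77]
nums[0] = nums[0] * 3  # -> nums = [87, 7, 16, 18, 1, 77]
value = nums[0]  # -> value = 87

Answer: [87, 7, 16, 18, 1, 77]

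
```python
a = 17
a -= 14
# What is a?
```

Trace (tracking a):
a = 17  # -> a = 17
a -= 14  # -> a = 3

Answer: 3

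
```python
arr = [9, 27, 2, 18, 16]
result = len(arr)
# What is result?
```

Trace (tracking result):
arr = [9, 27, 2, 18, 16]  # -> arr = [9, 27, 2, 18, 16]
result = len(arr)  # -> result = 5

Answer: 5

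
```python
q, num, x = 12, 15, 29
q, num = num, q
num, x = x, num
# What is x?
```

Trace (tracking x):
q, num, x = (12, 15, 29)  # -> q = 12, num = 15, x = 29
q, num = (num, q)  # -> q = 15, num = 12
num, x = (x, num)  # -> num = 29, x = 12

Answer: 12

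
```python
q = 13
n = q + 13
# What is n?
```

Answer: 26

Derivation:
Trace (tracking n):
q = 13  # -> q = 13
n = q + 13  # -> n = 26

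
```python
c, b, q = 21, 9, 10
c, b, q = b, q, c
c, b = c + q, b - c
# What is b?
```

Answer: 1

Derivation:
Trace (tracking b):
c, b, q = (21, 9, 10)  # -> c = 21, b = 9, q = 10
c, b, q = (b, q, c)  # -> c = 9, b = 10, q = 21
c, b = (c + q, b - c)  # -> c = 30, b = 1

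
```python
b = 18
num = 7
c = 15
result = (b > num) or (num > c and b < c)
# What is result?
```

Trace (tracking result):
b = 18  # -> b = 18
num = 7  # -> num = 7
c = 15  # -> c = 15
result = b > num or (num > c and b < c)  # -> result = True

Answer: True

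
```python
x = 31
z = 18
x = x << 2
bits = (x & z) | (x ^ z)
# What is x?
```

Answer: 124

Derivation:
Trace (tracking x):
x = 31  # -> x = 31
z = 18  # -> z = 18
x = x << 2  # -> x = 124
bits = x & z | x ^ z  # -> bits = 126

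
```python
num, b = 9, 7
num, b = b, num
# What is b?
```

Answer: 9

Derivation:
Trace (tracking b):
num, b = (9, 7)  # -> num = 9, b = 7
num, b = (b, num)  # -> num = 7, b = 9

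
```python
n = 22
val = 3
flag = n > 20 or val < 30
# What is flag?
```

Trace (tracking flag):
n = 22  # -> n = 22
val = 3  # -> val = 3
flag = n > 20 or val < 30  # -> flag = True

Answer: True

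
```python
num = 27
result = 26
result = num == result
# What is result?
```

Answer: False

Derivation:
Trace (tracking result):
num = 27  # -> num = 27
result = 26  # -> result = 26
result = num == result  # -> result = False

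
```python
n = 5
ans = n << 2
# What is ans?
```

Answer: 20

Derivation:
Trace (tracking ans):
n = 5  # -> n = 5
ans = n << 2  # -> ans = 20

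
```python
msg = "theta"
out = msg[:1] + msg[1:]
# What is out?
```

Answer: 'theta'

Derivation:
Trace (tracking out):
msg = 'theta'  # -> msg = 'theta'
out = msg[:1] + msg[1:]  # -> out = 'theta'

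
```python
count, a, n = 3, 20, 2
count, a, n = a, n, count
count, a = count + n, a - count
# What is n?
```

Answer: 3

Derivation:
Trace (tracking n):
count, a, n = (3, 20, 2)  # -> count = 3, a = 20, n = 2
count, a, n = (a, n, count)  # -> count = 20, a = 2, n = 3
count, a = (count + n, a - count)  # -> count = 23, a = -18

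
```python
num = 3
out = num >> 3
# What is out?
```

Answer: 0

Derivation:
Trace (tracking out):
num = 3  # -> num = 3
out = num >> 3  # -> out = 0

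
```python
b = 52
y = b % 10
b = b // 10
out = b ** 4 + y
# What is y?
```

Trace (tracking y):
b = 52  # -> b = 52
y = b % 10  # -> y = 2
b = b // 10  # -> b = 5
out = b ** 4 + y  # -> out = 627

Answer: 2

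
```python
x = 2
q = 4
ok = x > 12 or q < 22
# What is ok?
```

Trace (tracking ok):
x = 2  # -> x = 2
q = 4  # -> q = 4
ok = x > 12 or q < 22  # -> ok = True

Answer: True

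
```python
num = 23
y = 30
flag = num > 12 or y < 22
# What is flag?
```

Trace (tracking flag):
num = 23  # -> num = 23
y = 30  # -> y = 30
flag = num > 12 or y < 22  # -> flag = True

Answer: True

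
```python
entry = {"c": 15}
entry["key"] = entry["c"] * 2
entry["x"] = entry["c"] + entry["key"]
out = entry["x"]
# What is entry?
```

Trace (tracking entry):
entry = {'c': 15}  # -> entry = {'c': 15}
entry['key'] = entry['c'] * 2  # -> entry = {'c': 15, 'key': 30}
entry['x'] = entry['c'] + entry['key']  # -> entry = {'c': 15, 'key': 30, 'x': 45}
out = entry['x']  # -> out = 45

Answer: {'c': 15, 'key': 30, 'x': 45}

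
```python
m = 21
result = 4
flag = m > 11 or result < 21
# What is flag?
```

Trace (tracking flag):
m = 21  # -> m = 21
result = 4  # -> result = 4
flag = m > 11 or result < 21  # -> flag = True

Answer: True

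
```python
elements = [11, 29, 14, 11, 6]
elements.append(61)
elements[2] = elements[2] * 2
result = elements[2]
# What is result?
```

Answer: 28

Derivation:
Trace (tracking result):
elements = [11, 29, 14, 11, 6]  # -> elements = [11, 29, 14, 11, 6]
elements.append(61)  # -> elements = [11, 29, 14, 11, 6, 61]
elements[2] = elements[2] * 2  # -> elements = [11, 29, 28, 11, 6, 61]
result = elements[2]  # -> result = 28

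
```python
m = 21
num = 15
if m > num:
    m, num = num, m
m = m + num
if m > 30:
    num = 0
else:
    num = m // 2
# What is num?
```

Trace (tracking num):
m = 21  # -> m = 21
num = 15  # -> num = 15
if m > num:  # condition is True
    m, num = (num, m)  # -> m = 15, num = 21
m = m + num  # -> m = 36
if m > 30:  # condition is True
    num = 0  # -> num = 0

Answer: 0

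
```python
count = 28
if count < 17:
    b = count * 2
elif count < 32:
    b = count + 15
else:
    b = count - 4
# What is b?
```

Trace (tracking b):
count = 28  # -> count = 28
if count < 17:  # condition is False
elif count < 32:  # condition is True
    b = count + 15  # -> b = 43

Answer: 43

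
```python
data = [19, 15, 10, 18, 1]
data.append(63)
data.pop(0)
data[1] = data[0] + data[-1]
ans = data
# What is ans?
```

Answer: [15, 78, 18, 1, 63]

Derivation:
Trace (tracking ans):
data = [19, 15, 10, 18, 1]  # -> data = [19, 15, 10, 18, 1]
data.append(63)  # -> data = [19, 15, 10, 18, 1, 63]
data.pop(0)  # -> data = [15, 10, 18, 1, 63]
data[1] = data[0] + data[-1]  # -> data = [15, 78, 18, 1, 63]
ans = data  # -> ans = [15, 78, 18, 1, 63]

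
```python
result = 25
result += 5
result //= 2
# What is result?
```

Answer: 15

Derivation:
Trace (tracking result):
result = 25  # -> result = 25
result += 5  # -> result = 30
result //= 2  # -> result = 15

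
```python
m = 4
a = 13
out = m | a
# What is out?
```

Answer: 13

Derivation:
Trace (tracking out):
m = 4  # -> m = 4
a = 13  # -> a = 13
out = m | a  # -> out = 13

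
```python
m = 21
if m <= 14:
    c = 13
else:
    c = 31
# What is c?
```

Trace (tracking c):
m = 21  # -> m = 21
if m <= 14:  # condition is False
else:
    c = 31  # -> c = 31

Answer: 31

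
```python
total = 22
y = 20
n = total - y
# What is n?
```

Answer: 2

Derivation:
Trace (tracking n):
total = 22  # -> total = 22
y = 20  # -> y = 20
n = total - y  # -> n = 2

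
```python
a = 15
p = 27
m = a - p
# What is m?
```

Answer: -12

Derivation:
Trace (tracking m):
a = 15  # -> a = 15
p = 27  # -> p = 27
m = a - p  # -> m = -12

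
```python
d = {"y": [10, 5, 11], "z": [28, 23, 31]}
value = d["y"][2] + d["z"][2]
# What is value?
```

Answer: 42

Derivation:
Trace (tracking value):
d = {'y': [10, 5, 11], 'z': [28, 23, 31]}  # -> d = {'y': [10, 5, 11], 'z': [28, 23, 31]}
value = d['y'][2] + d['z'][2]  # -> value = 42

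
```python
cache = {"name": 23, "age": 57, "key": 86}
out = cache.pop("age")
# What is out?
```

Trace (tracking out):
cache = {'name': 23, 'age': 57, 'key': 86}  # -> cache = {'name': 23, 'age': 57, 'key': 86}
out = cache.pop('age')  # -> out = 57

Answer: 57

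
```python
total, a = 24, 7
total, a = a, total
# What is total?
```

Answer: 7

Derivation:
Trace (tracking total):
total, a = (24, 7)  # -> total = 24, a = 7
total, a = (a, total)  # -> total = 7, a = 24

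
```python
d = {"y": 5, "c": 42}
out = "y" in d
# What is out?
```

Answer: True

Derivation:
Trace (tracking out):
d = {'y': 5, 'c': 42}  # -> d = {'y': 5, 'c': 42}
out = 'y' in d  # -> out = True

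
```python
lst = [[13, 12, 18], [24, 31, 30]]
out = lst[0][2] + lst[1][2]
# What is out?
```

Answer: 48

Derivation:
Trace (tracking out):
lst = [[13, 12, 18], [24, 31, 30]]  # -> lst = [[13, 12, 18], [24, 31, 30]]
out = lst[0][2] + lst[1][2]  # -> out = 48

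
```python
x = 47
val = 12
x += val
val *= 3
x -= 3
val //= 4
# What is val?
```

Trace (tracking val):
x = 47  # -> x = 47
val = 12  # -> val = 12
x += val  # -> x = 59
val *= 3  # -> val = 36
x -= 3  # -> x = 56
val //= 4  # -> val = 9

Answer: 9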